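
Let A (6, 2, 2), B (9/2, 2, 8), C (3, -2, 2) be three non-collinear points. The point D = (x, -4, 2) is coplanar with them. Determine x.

3/2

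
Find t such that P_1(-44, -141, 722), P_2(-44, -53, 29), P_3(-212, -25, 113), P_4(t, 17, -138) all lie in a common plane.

The points are coplanar iff P_1P_2 · (P_1P_3 × P_1P_4) = 0.
Expanding, this is linear in t: (26796)t + (6859776) = 0.
So t = -256.

-256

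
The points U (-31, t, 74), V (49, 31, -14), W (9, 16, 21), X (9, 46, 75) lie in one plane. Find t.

11

Coplanarity ⇔ det[UV; UW; UX] = 0.
Expanding, this is linear in t: (-2160)t + (23760) = 0.
So t = 11.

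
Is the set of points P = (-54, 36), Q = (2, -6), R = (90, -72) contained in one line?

Yes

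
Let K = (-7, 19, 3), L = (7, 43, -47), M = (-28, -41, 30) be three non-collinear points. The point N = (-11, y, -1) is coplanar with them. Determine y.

3

Coplanarity requires KL · (KM × KN) = 0.
KL = (14, 24, -50), KM = (-21, -60, 27); the triple product is linear in y with coefficient 672 and constant term -2016.
Setting it to zero: y = 3.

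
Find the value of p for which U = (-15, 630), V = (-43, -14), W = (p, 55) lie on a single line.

Collinearity: (W − U) must be parallel to (V − U) = (-28, -644).
Cross-multiplying the components: (p − (-15))·(-644) = (-575)·(-28).
Solving gives p = -40.

-40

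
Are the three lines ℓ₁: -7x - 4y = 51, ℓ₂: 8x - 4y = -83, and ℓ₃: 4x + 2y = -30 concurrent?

The three lines meet at one point iff the augmented coefficient matrix [aᵢ bᵢ cᵢ] has rank < 3, i.e. its determinant vanishes.
Here the determinant is -2.
Nonzero, so no common point exists.

No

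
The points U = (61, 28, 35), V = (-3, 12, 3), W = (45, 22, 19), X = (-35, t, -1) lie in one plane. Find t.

Normal to plane UVW: n = (64, -512, 128); plane equation n·P = -5952.
Requiring n·X = -5952: (-512)t + (-2368) = -5952.
So t = 7.

7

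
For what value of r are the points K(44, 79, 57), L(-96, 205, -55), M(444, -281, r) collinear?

Collinearity requires KL × KM = 0; each component is linear in r.
The x-component gives (126)r + (-47502) = 0, so r = 377.
The remaining components then also vanish.

377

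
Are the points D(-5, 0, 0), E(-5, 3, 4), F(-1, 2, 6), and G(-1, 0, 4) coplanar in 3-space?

No

With D as base: DE = (0, 3, 4), DF = (4, 2, 6), DG = (4, 0, 4).
DF × DG = (8, 8, -8).
DE · (DF × DG) = -8.
Since -8 ≠ 0, the four points are not coplanar.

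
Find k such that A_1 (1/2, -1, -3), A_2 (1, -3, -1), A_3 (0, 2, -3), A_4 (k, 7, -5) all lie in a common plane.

-1

Normal to plane A_1A_2A_3: n = (-6, -1, 1/2); plane equation n·P = -7/2.
Requiring n·A_4 = -7/2: (-6)k + (-19/2) = -7/2.
So k = -1.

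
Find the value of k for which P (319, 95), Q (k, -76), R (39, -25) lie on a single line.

Collinearity: (Q − P) must be parallel to (R − P) = (-280, -120).
Cross-multiplying the components: (k − 319)·(-120) = (-171)·(-280).
Solving gives k = -80.

-80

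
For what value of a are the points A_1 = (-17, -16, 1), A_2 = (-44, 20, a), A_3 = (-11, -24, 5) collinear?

-17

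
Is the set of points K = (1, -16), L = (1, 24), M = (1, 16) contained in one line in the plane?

KL = (0, 40), KM = (0, 32).
Twice the signed area of △KLM is (0)(32) − (40)(0) = 0.
The triangle is degenerate (zero area), so the points are collinear.

Yes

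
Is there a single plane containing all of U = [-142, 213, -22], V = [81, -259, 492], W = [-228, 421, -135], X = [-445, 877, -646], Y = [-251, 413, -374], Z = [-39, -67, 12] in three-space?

The plane through U, V, W has normal n = UV × UW = (-53576, -19005, 5792) and equation n·P = 3432303.
Checking the remaining points: n·X = 3432303, n·Y = 3432303, n·Z = 3432303.
All equal 3432303, so all 6 points lie in one plane.

Yes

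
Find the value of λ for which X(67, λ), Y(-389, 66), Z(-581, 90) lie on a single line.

9

Collinearity: (X − Y) must be parallel to (Z − Y) = (-192, 24).
Cross-multiplying the components: (λ − 66)·(-192) = (456)·(24).
Solving gives λ = 9.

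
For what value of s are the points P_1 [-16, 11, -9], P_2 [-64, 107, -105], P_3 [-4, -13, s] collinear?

15

Direction P_1P_2 = (-48, 96, -96). From the x-coordinate of P_3, the parameter along the line is τ = (-4 − (-16))/(-48) = -1/4.
Then s = (-9) + (-1/4)·(-96) = 15.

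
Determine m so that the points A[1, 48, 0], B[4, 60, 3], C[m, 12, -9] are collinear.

-8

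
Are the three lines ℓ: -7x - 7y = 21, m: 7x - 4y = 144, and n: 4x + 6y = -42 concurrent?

Yes

Intersecting ℓ and m: solving the 2×2 system gives (x, y) = (12, -15).
Substitute into n: (4)(12) + (6)(-15) = -42.
This equals -42, so (12, -15) lies on all three lines and they are concurrent.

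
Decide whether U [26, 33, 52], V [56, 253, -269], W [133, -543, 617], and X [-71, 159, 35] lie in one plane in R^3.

With U as base: UV = (30, 220, -321), UW = (107, -576, 565), UX = (-97, 126, -17).
UW × UX = (-61398, -52986, -42390).
UV · (UW × UX) = 108330.
Since 108330 ≠ 0, the four points are not coplanar.

No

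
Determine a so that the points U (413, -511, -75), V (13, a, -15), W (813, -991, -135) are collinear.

Direction UW = (400, -480, -60). From the x-coordinate of V, the parameter along the line is τ = (13 − 413)/400 = -1.
Then a = (-511) + (-1)·(-480) = -31.

-31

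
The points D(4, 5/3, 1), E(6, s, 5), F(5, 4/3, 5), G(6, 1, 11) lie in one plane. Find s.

1

The points are coplanar iff DE · (DF × DG) = 0.
Expanding, this is linear in s: (-2)s + (2) = 0.
So s = 1.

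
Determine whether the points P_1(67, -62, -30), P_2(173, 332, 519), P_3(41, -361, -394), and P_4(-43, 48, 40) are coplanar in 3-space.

No

With P_1 as base: P_1P_2 = (106, 394, 549), P_1P_3 = (-26, -299, -364), P_1P_4 = (-110, 110, 70).
P_1P_3 × P_1P_4 = (19110, 41860, -35750).
P_1P_2 · (P_1P_3 × P_1P_4) = -1108250.
Since -1108250 ≠ 0, the four points are not coplanar.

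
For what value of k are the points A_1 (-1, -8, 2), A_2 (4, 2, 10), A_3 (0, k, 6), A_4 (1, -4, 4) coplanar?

The points are coplanar iff A_1A_2 · (A_1A_3 × A_1A_4) = 0.
Expanding, this is linear in k: (-6)k + (-36) = 0.
So k = -6.

-6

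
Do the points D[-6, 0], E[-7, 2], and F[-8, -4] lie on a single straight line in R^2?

DE = (-1, 2), DF = (-2, -4).
det[DE; DF] = (-1)(-4) − (2)(-2) = 8.
The determinant is nonzero, so they are not collinear.

No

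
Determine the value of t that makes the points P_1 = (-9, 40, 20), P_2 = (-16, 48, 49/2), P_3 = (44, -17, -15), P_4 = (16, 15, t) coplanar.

3

Normal to plane P_1P_2P_3: n = (-47/2, -13/2, -25); plane equation n·P = -1097/2.
Requiring n·P_4 = -1097/2: (-25)t + (-947/2) = -1097/2.
So t = 3.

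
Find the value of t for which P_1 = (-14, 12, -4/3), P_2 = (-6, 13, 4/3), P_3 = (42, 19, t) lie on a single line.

52/3

Direction P_1P_2 = (8, 1, 8/3). From the x-coordinate of P_3, the parameter along the line is τ = (42 − (-14))/8 = 7.
Then t = (-4/3) + 7·(8/3) = 52/3.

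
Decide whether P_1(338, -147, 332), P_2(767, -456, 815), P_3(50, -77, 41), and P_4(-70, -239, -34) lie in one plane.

A normal to the plane through P_1, P_2, P_3 is n = P_1P_2 × P_1P_3 = (56109, -14265, -58962).
The plane has equation n·P = 1486413. For P_4: n·P_4 = 1486413.
Equal, so P_4 lies in the plane and all four are coplanar.

Yes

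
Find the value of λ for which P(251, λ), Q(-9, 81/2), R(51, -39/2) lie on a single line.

-439/2

Collinearity: (P − Q) must be parallel to (R − Q) = (60, -60).
Cross-multiplying the components: (λ − 81/2)·(60) = (260)·(-60).
Solving gives λ = -439/2.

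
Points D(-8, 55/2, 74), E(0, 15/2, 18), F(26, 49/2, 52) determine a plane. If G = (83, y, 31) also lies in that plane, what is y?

Coplanarity requires DE · (DF × DG) = 0.
DE = (8, -20, -56), DF = (34, -3, -22); the triple product is linear in y with coefficient -1728 and constant term 44064.
Setting it to zero: y = 51/2.

51/2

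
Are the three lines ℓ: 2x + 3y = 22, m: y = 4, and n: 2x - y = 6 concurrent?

Yes

Intersecting ℓ and m: solving the 2×2 system gives (x, y) = (5, 4).
Substitute into n: (2)(5) + (-1)(4) = 6.
This equals 6, so (5, 4) lies on all three lines and they are concurrent.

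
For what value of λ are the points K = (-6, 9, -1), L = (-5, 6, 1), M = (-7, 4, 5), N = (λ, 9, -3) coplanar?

-4

Normal to plane KLM: n = (-8, -8, -8); plane equation n·P = -16.
Requiring n·N = -16: (-8)λ + (-48) = -16.
So λ = -4.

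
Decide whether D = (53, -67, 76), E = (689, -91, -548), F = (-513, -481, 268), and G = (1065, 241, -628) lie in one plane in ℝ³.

Yes

A normal to the plane through D, E, F is n = DE × DF = (-262944, 231072, -276888).
The plane has equation n·P = -50461344. For G: n·G = -50461344.
Equal, so G lies in the plane and all four are coplanar.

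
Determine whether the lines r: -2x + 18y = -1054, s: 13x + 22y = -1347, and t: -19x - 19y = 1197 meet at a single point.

Lines aᵢx + bᵢy = cᵢ with pairwise distinct directions are concurrent exactly when det[aᵢ bᵢ cᵢ] = 0.
Here the determinant is -1140.
Nonzero, so no common point exists.

No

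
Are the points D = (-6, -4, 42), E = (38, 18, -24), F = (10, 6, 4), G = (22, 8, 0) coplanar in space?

No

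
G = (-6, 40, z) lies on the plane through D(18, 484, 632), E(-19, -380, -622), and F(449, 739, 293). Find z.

-4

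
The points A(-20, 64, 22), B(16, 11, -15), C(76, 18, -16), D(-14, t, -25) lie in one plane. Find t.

Coplanarity ⇔ det[AB; AC; AD] = 0.
Expanding, this is linear in t: (-2184)t + (-19656) = 0.
So t = -9.

-9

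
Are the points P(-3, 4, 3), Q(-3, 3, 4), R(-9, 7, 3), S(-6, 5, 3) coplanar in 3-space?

No

The four points are coplanar iff the 3×3 determinant with rows PQ, PR, PS is zero.
Rows: (0, -1, 1), (-6, 3, 0), (-3, 1, 0).
Expanding along the first row: (0)(0) − (-1)(0) + (1)(3) = 3.
Nonzero ⇒ not coplanar.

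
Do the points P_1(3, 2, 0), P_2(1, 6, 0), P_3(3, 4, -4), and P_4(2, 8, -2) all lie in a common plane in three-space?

No

With P_1 as base: P_1P_2 = (-2, 4, 0), P_1P_3 = (0, 2, -4), P_1P_4 = (-1, 6, -2).
P_1P_3 × P_1P_4 = (20, 4, 2).
P_1P_2 · (P_1P_3 × P_1P_4) = -24.
Since -24 ≠ 0, the four points are not coplanar.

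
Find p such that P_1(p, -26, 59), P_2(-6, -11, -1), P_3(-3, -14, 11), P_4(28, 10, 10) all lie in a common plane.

9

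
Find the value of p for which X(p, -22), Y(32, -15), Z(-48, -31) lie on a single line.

The three points are collinear iff det[XY; XZ] = 0.
This determinant is linear in p: (16)p + (48) = 0, so p = -3.

-3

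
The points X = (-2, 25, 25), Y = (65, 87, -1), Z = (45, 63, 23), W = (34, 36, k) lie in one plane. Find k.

77

Coplanarity ⇔ det[XY; XZ; XW] = 0.
Expanding, this is linear in k: (-368)k + (28336) = 0.
So k = 77.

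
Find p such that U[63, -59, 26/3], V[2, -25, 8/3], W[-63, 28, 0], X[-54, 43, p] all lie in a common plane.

16/3

Coplanarity ⇔ det[UV; UW; UX] = 0.
Expanding, this is linear in p: (-1023)p + (5456) = 0.
So p = 16/3.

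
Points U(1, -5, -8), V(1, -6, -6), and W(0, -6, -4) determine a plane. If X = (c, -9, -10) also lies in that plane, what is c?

6

A normal to the plane is n = UV × UW = (-2, -2, -1).
X lies in the plane iff n · UX = 0.
This gives (-2)c + (12) = 0, so c = 6.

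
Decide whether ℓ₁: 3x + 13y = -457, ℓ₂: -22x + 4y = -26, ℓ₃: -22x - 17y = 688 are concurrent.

Intersecting ℓ₁ and ℓ₂: solving the 2×2 system gives (x, y) = (-5, -34).
Substitute into ℓ₃: (-22)(-5) + (-17)(-34) = 688.
This equals 688, so (-5, -34) lies on all three lines and they are concurrent.

Yes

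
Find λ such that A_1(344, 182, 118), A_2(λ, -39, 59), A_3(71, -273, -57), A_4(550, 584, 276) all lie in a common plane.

-59

Normal to plane A_1A_3A_4: n = (-1540, 7084, -16016); plane equation n·P = -1130360.
Requiring n·A_2 = -1130360: (-1540)λ + (-1221220) = -1130360.
So λ = -59.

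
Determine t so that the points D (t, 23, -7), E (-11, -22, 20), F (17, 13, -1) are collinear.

Collinearity requires DE × DF = 0; each component is linear in t.
The y-component gives (-21)t + (525) = 0, so t = 25.
The remaining components then also vanish.

25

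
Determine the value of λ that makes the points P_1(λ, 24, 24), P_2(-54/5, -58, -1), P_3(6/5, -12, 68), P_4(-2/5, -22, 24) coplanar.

Coplanarity ⇔ det[P_1P_2; P_1P_3; P_1P_4] = 0.
Expanding, this is linear in λ: (1334)λ + (-18676) = 0.
So λ = 14.

14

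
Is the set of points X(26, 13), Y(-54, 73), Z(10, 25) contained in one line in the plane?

XY = (-80, 60), XZ = (-16, 12).
Checking proportionality: XZ = 1/5·XY, so the vectors are parallel and the points are collinear.

Yes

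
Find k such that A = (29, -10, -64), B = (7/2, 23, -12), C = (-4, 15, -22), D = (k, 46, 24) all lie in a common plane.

-13

The points are coplanar iff AB · (AC × AD) = 0.
Expanding, this is linear in k: (86)k + (1118) = 0.
So k = -13.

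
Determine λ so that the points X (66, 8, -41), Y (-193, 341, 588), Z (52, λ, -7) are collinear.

Direction XY = (-259, 333, 629). From the x-coordinate of Z, the parameter along the line is τ = (52 − 66)/(-259) = 2/37.
Then λ = 8 + 2/37·(333) = 26.

26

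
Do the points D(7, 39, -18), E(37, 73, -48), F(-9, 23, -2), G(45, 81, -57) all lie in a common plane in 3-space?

A normal to the plane through D, E, F is n = DE × DF = (64, 0, 64).
The plane has equation n·P = -704. For G: n·G = -768.
-768 ≠ -704, so G is off the plane.

No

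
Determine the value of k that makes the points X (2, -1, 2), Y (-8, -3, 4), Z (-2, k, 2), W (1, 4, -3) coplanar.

-1

Normal to plane XYW: n = (0, -52, -52); plane equation n·P = -52.
Requiring n·Z = -52: (-52)k + (-104) = -52.
So k = -1.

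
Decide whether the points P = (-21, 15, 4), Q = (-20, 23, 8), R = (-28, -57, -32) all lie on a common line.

No

PQ = (1, 8, 4), PR = (-7, -72, -36).
Comparing components 3 and 1: (4)(-7) − (1)(-36) = 8 ≠ 0, so PQ and PR are not parallel and the points are not collinear.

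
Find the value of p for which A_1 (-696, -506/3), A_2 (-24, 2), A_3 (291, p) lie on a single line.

82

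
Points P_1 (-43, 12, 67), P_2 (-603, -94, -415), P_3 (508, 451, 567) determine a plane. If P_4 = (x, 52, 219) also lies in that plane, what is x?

133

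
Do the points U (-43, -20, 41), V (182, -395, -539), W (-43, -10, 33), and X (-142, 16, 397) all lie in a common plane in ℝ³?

No

The four points are coplanar iff the 3×3 determinant with rows UV, UW, UX is zero.
Rows: (225, -375, -580), (0, 10, -8), (-99, 36, 356).
Expanding along the first row: (225)(3848) − (-375)(-792) + (-580)(990) = -5400.
Nonzero ⇒ not coplanar.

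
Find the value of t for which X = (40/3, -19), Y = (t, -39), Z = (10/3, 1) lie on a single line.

The three points are collinear iff det[XY; XZ] = 0.
This determinant is linear in t: (20)t + (-1400/3) = 0, so t = 70/3.

70/3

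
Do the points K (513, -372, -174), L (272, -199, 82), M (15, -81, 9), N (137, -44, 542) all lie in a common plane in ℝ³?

No

With K as base: KL = (-241, 173, 256), KM = (-498, 291, 183), KN = (-376, 328, 716).
KM × KN = (148332, 287760, -53928).
KL · (KM × KN) = 228900.
Since 228900 ≠ 0, the four points are not coplanar.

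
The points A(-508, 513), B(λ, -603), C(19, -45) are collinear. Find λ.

546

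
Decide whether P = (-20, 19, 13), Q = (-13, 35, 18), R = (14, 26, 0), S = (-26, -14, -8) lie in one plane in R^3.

No

With P as base: PQ = (7, 16, 5), PR = (34, 7, -13), PS = (-6, -33, -21).
PR × PS = (-576, 792, -1080).
PQ · (PR × PS) = 3240.
Since 3240 ≠ 0, the four points are not coplanar.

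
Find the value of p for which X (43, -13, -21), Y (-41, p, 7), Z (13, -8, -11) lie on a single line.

1

Direction XZ = (-30, 5, 10). From the x-coordinate of Y, the parameter along the line is τ = (-41 − 43)/(-30) = 14/5.
Then p = (-13) + 14/5·(5) = 1.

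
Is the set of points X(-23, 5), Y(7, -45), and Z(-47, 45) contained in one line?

Yes

XY = (30, -50), XZ = (-24, 40).
Twice the signed area of △XYZ is (30)(40) − (-50)(-24) = 0.
The triangle is degenerate (zero area), so the points are collinear.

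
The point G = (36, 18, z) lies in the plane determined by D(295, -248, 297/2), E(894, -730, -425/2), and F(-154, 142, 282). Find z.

A normal to the plane is n = DE × DF = (76443, 164245/2, 17192).
G lies in the plane iff n · DG = 0.
This gives (17192)z + (-507164) = 0, so z = 59/2.

59/2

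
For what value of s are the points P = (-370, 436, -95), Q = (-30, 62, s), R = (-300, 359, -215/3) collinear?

Direction PR = (70, -77, 70/3). From the x-coordinate of Q, the parameter along the line is τ = (-30 − (-370))/70 = 34/7.
Then s = (-95) + 34/7·(70/3) = 55/3.

55/3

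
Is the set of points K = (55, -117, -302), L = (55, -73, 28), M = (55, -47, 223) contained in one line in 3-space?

KL = (0, 44, 330), KM = (0, 70, 525).
KL × KM = (0, 0, 0).
The cross product vanishes, so the three points are collinear.

Yes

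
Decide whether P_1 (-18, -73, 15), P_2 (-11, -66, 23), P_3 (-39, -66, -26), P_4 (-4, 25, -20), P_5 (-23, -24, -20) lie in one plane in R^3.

No

The plane through P_1, P_2, P_3 has normal n = P_1P_2 × P_1P_3 = (-343, 119, 196) and equation n·P = 427.
Checking the remaining points: n·P_4 = 427, n·P_5 = 1113.
Since n·P_5 = 1113 ≠ 427, P_5 is off the plane and the points are not all coplanar.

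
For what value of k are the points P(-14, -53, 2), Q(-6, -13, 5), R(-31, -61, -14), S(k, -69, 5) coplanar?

-13

The points are coplanar iff PQ · (PR × PS) = 0.
Expanding, this is linear in k: (-616)k + (-8008) = 0.
So k = -13.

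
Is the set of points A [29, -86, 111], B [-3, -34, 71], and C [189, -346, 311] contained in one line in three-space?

AB = (-32, 52, -40), AC = (160, -260, 200).
Each component of AC is -5 times the corresponding component of AB, so AC = -5·AB and the points are collinear.

Yes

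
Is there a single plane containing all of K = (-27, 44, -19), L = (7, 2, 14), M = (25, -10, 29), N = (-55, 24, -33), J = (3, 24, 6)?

Yes

The plane through K, L, M has normal n = KL × KM = (-234, 84, 348) and equation n·P = 3402.
Checking the remaining points: n·N = 3402, n·J = 3402.
All equal 3402, so all 5 points lie in one plane.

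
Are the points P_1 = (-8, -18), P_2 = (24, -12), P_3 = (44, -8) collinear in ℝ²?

No

P_1P_2 = (32, 6), P_1P_3 = (52, 10).
If collinear, P_1P_3 would be a scalar multiple of P_1P_2. But (32)·(10) ≠ (6)·(52) (difference 8), so they are not parallel; the points are not collinear.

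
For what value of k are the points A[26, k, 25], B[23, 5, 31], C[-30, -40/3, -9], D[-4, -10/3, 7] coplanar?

Coplanarity ⇔ det[AB; AC; AD] = 0.
Expanding, this is linear in k: (192)k + (-1600) = 0.
So k = 25/3.

25/3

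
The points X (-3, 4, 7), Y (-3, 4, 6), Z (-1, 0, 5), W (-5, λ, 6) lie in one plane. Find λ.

Normal to plane XYZ: n = (-4, -2, 0); plane equation n·P = 4.
Requiring n·W = 4: (-2)λ + (20) = 4.
So λ = 8.

8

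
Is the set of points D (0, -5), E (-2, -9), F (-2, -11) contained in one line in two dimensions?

DE = (-2, -4), DF = (-2, -6).
Twice the signed area of △DEF is (-2)(-6) − (-4)(-2) = 4.
The area is nonzero, so the three points are not collinear.

No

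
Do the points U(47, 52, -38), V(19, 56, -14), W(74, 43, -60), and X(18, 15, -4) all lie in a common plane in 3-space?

Yes

The four points are coplanar iff the 3×3 determinant with rows UV, UW, UX is zero.
Rows: (-28, 4, 24), (27, -9, -22), (-29, -37, 34).
Expanding along the first row: (-28)(-1120) − (4)(280) + (24)(-1260) = 0.
Zero determinant ⇒ coplanar.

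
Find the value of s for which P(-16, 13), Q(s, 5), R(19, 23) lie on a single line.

-44

The three points are collinear iff det[PQ; PR] = 0.
This determinant is linear in s: (10)s + (440) = 0, so s = -44.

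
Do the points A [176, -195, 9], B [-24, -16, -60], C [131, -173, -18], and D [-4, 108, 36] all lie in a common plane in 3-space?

A normal to the plane through A, B, C is n = AB × AC = (-3315, -2295, 3655).
The plane has equation n·P = -103020. For D: n·D = -103020.
Equal, so D lies in the plane and all four are coplanar.

Yes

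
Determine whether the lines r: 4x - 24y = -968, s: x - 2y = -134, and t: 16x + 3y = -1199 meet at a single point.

Lines aᵢx + bᵢy = cᵢ with pairwise distinct directions are concurrent exactly when det[aᵢ bᵢ cᵢ] = 0.
Here the determinant is 0.
It vanishes, so the lines are concurrent at (-80, 27).

Yes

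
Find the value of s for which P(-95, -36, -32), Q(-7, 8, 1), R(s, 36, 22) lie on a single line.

Collinearity requires PQ × PR = 0; each component is linear in s.
The y-component gives (33)s + (-1617) = 0, so s = 49.
The remaining components then also vanish.

49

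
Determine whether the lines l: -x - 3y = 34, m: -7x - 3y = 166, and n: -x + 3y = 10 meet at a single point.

Intersecting l and m: solving the 2×2 system gives (x, y) = (-22, -4).
Substitute into n: (-1)(-22) + (3)(-4) = 10.
This equals 10, so (-22, -4) lies on all three lines and they are concurrent.

Yes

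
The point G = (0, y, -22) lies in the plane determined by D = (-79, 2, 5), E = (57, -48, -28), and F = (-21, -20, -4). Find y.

-26

A normal to the plane is n = DE × DF = (-276, -690, -92).
G lies in the plane iff n · DG = 0.
This gives (-690)y + (-17940) = 0, so y = -26.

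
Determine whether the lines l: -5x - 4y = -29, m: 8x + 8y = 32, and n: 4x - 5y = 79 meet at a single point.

Intersecting l and m: solving the 2×2 system gives (x, y) = (13, -9).
Substitute into n: (4)(13) + (-5)(-9) = 97.
But n requires 79 ≠ 97, so the three lines have no common point.

No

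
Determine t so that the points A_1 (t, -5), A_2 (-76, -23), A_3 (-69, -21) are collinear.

-13

Collinearity: (A_1 − A_2) must be parallel to (A_3 − A_2) = (7, 2).
Cross-multiplying the components: (t − (-76))·(2) = (18)·(7).
Solving gives t = -13.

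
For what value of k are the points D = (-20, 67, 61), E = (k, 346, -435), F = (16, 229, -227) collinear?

42

Direction DF = (36, 162, -288). From the y-coordinate of E, the parameter along the line is τ = (346 − 67)/162 = 31/18.
Then k = (-20) + 31/18·(36) = 42.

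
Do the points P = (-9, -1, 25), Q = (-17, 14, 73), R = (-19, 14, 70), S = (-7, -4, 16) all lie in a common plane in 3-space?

Yes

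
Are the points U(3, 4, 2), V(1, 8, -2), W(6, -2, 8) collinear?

UV = (-2, 4, -4), UW = (3, -6, 6).
UV × UW = (0, 0, 0).
The cross product vanishes, so the three points are collinear.

Yes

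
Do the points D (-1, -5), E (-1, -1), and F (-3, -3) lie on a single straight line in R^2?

DE = (0, 4), DF = (-2, 2).
Twice the signed area of △DEF is (0)(2) − (4)(-2) = 8.
The area is nonzero, so the three points are not collinear.

No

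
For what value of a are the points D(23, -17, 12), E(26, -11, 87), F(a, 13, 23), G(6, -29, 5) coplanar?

66

Normal to plane DEG: n = (858, -1254, 66); plane equation n·P = 41844.
Requiring n·F = 41844: (858)a + (-14784) = 41844.
So a = 66.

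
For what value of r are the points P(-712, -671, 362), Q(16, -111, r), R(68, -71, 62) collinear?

82

Collinearity requires PQ × PR = 0; each component is linear in r.
The x-component gives (-600)r + (49200) = 0, so r = 82.
The remaining components then also vanish.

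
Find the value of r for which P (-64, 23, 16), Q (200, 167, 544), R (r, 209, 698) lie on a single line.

277

Collinearity requires PQ × PR = 0; each component is linear in r.
The y-component gives (528)r + (-146256) = 0, so r = 277.
The remaining components then also vanish.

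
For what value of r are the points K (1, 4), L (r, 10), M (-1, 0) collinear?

4

The three points are collinear iff det[KL; KM] = 0.
This determinant is linear in r: (-4)r + (16) = 0, so r = 4.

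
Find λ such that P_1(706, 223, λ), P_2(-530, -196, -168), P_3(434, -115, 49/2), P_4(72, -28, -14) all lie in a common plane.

The points are coplanar iff P_1P_2 · (P_1P_3 × P_1P_4) = 0.
Expanding, this is linear in λ: (-113190)λ + (19185705) = 0.
So λ = 339/2.

339/2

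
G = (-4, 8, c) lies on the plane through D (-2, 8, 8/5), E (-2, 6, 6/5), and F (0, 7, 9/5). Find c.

The plane through D, E, F has equation −(4/5)x − (4/5)y + 4z = 8/5.
Substituting G: (4)c + (-16/5) = 8/5, so c = 6/5.

6/5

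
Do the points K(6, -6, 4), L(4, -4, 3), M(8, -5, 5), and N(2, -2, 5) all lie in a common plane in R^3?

No

The four points are coplanar iff the 3×3 determinant with rows KL, KM, KN is zero.
Rows: (-2, 2, -1), (2, 1, 1), (-4, 4, 1).
Expanding along the first row: (-2)(-3) − (2)(6) + (-1)(12) = -18.
Nonzero ⇒ not coplanar.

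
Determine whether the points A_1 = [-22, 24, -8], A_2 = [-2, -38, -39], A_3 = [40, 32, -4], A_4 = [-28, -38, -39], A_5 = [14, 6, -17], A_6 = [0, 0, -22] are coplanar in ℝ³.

The plane through A_1, A_2, A_3 has normal n = A_1A_2 × A_1A_3 = (0, -2002, 4004) and equation n·P = -80080.
Checking the remaining points: n·A_4 = -80080, n·A_5 = -80080, n·A_6 = -88088.
Since n·A_6 = -88088 ≠ -80080, A_6 is off the plane and the points are not all coplanar.

No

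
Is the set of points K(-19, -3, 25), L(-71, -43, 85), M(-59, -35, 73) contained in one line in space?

No

KL = (-52, -40, 60), KM = (-40, -32, 48).
KL × KM = (0, 96, 64).
The cross product is nonzero, so the points do not lie on one line.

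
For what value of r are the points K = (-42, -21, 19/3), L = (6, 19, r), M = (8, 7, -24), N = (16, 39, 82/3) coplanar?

4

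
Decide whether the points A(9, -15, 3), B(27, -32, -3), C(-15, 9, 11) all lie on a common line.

No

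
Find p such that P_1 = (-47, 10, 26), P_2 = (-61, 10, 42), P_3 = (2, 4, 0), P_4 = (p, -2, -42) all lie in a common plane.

Normal to plane P_1P_2P_3: n = (96, 420, 84); plane equation n·P = 1872.
Requiring n·P_4 = 1872: (96)p + (-4368) = 1872.
So p = 65.

65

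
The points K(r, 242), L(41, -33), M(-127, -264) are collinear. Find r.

241

The three points are collinear iff det[KL; KM] = 0.
This determinant is linear in r: (231)r + (-55671) = 0, so r = 241.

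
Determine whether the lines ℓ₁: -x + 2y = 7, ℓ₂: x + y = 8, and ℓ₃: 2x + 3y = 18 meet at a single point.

Intersecting ℓ₁ and ℓ₂: solving the 2×2 system gives (x, y) = (3, 5).
Substitute into ℓ₃: (2)(3) + (3)(5) = 21.
But ℓ₃ requires 18 ≠ 21, so the three lines have no common point.

No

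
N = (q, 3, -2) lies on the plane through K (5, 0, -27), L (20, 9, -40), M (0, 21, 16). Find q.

-6

Coplanarity requires KL · (KM × KN) = 0.
KL = (15, 9, -13), KM = (-5, 21, 43); the triple product is linear in q with coefficient 660 and constant term 3960.
Setting it to zero: q = -6.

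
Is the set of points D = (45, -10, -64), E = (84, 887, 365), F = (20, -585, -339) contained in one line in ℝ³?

DE = (39, 897, 429), DF = (-25, -575, -275).
Each component of DF is -25/39 times the corresponding component of DE, so DF = -25/39·DE and the points are collinear.

Yes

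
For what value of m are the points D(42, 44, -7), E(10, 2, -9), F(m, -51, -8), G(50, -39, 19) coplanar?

Coplanarity ⇔ det[DE; DF; DG] = 0.
Expanding, this is linear in m: (1258)m + (27676) = 0.
So m = -22.

-22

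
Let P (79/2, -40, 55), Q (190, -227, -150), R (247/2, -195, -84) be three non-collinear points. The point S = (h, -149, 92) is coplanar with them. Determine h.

-79

A normal to the plane is n = PQ × PR = (-5782, 7399/2, -15239/2).
S lies in the plane iff n · PS = 0.
This gives (-5782)h + (-456778) = 0, so h = -79.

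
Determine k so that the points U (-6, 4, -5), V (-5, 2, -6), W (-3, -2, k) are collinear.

-8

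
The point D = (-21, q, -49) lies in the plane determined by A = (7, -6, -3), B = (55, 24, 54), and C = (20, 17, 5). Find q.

A normal to the plane is n = AB × AC = (-1071, 357, 714).
D lies in the plane iff n · AD = 0.
This gives (357)q + (-714) = 0, so q = 2.

2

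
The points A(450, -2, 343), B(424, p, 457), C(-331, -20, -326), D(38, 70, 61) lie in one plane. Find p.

154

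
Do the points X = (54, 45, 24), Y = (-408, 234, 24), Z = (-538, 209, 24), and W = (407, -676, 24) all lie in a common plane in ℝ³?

Yes

The four points are coplanar iff the 3×3 determinant with rows XY, XZ, XW is zero.
Rows: (-462, 189, 0), (-592, 164, 0), (353, -721, 0).
Expanding along the first row: (-462)(0) − (189)(0) + (0)(368940) = 0.
Zero determinant ⇒ coplanar.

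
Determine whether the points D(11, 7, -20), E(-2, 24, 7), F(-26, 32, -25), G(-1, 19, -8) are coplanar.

Yes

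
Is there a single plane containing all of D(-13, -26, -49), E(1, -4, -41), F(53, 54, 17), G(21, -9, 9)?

No

A normal to the plane through D, E, F is n = DE × DF = (812, -396, -332).
The plane has equation n·P = 16008. For G: n·G = 17628.
17628 ≠ 16008, so G is off the plane.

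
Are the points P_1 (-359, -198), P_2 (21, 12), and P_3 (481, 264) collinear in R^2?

P_1P_2 = (380, 210), P_1P_3 = (840, 462).
Twice the signed area of △P_1P_2P_3 is (380)(462) − (210)(840) = -840.
The area is nonzero, so the three points are not collinear.

No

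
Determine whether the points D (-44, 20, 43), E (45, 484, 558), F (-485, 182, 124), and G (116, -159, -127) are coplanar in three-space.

A normal to the plane through D, E, F is n = DE × DF = (-45846, -234324, 219042).
The plane has equation n·P = 6749550. For G: n·G = 4121046.
4121046 ≠ 6749550, so G is off the plane.

No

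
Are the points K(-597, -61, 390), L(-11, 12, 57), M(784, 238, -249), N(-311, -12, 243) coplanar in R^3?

No

A normal to the plane through K, L, M is n = KL × KM = (52920, -85419, 74401).
The plane has equation n·P = 2633709. For N: n·N = 2646351.
2646351 ≠ 2633709, so N is off the plane.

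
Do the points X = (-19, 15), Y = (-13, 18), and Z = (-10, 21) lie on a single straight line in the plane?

No

XY = (6, 3), XZ = (9, 6).
Twice the signed area of △XYZ is (6)(6) − (3)(9) = 9.
The area is nonzero, so the three points are not collinear.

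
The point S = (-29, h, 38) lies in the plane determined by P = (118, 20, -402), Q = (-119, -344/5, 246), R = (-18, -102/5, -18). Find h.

-2

A normal to the plane is n = PQ × PR = (-7920, 2880, -2502).
S lies in the plane iff n · PS = 0.
This gives (2880)h + (5760) = 0, so h = -2.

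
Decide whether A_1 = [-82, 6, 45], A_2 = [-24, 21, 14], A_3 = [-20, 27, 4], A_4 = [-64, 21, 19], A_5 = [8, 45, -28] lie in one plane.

The plane through A_1, A_2, A_3 has normal n = A_1A_2 × A_1A_3 = (36, 456, 288) and equation n·P = 12744.
Checking the remaining points: n·A_4 = 12744, n·A_5 = 12744.
All equal 12744, so all 5 points lie in one plane.

Yes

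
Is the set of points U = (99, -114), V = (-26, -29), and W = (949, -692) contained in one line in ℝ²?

Yes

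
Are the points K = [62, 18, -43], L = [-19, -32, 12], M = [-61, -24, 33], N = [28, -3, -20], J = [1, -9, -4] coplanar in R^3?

The plane through K, L, M has normal n = KL × KM = (-1490, -609, -2748) and equation n·P = 14822.
Checking the remaining points: n·N = 15067, n·J = 14983.
Since n·N = 15067 ≠ 14822, N is off the plane and the points are not all coplanar.

No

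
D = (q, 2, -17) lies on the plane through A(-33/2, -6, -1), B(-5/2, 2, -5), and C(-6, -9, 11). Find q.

A normal to the plane is n = AB × AC = (84, -210, -126).
D lies in the plane iff n · AD = 0.
This gives (84)q + (1722) = 0, so q = -41/2.

-41/2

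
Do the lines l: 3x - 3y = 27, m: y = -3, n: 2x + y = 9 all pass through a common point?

Yes

Intersecting l and m: solving the 2×2 system gives (x, y) = (6, -3).
Substitute into n: (2)(6) + (1)(-3) = 9.
This equals 9, so (6, -3) lies on all three lines and they are concurrent.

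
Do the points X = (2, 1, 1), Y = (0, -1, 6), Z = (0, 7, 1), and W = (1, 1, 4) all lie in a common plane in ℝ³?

No

A normal to the plane through X, Y, Z is n = XY × XZ = (-30, -10, -16).
The plane has equation n·P = -86. For W: n·W = -104.
-104 ≠ -86, so W is off the plane.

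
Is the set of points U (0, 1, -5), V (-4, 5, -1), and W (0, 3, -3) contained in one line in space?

UV = (-4, 4, 4), UW = (0, 2, 2).
Comparing components 3 and 1: (4)(0) − (-4)(2) = 8 ≠ 0, so UV and UW are not parallel and the points are not collinear.

No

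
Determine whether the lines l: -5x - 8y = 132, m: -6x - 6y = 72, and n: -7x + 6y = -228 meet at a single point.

Yes

Intersecting l and m: solving the 2×2 system gives (x, y) = (12, -24).
Substitute into n: (-7)(12) + (6)(-24) = -228.
This equals -228, so (12, -24) lies on all three lines and they are concurrent.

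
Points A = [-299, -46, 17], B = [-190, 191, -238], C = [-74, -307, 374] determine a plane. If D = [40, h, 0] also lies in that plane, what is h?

32

Coplanarity requires AB · (AC × AD) = 0.
AB = (109, 237, -255), AC = (225, -261, 357); the triple product is linear in h with coefficient -96288 and constant term 3081216.
Setting it to zero: h = 32.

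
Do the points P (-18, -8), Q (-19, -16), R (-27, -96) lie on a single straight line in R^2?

PQ = (-1, -8), PR = (-9, -88).
Twice the signed area of △PQR is (-1)(-88) − (-8)(-9) = 16.
The area is nonzero, so the three points are not collinear.

No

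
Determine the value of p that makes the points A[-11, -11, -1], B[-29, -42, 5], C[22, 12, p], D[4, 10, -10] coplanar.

-40

The points are coplanar iff AB · (AC × AD) = 0.
Expanding, this is linear in p: (-87)p + (-3480) = 0.
So p = -40.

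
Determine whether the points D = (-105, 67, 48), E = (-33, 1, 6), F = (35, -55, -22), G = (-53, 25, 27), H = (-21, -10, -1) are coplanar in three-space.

No

The plane through D, E, F has normal n = DE × DF = (-504, -840, 456) and equation n·P = 18528.
Checking the remaining points: n·G = 18024, n·H = 18528.
Since n·G = 18024 ≠ 18528, G is off the plane and the points are not all coplanar.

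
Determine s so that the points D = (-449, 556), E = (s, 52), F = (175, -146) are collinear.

-1

The three points are collinear iff det[DE; DF] = 0.
This determinant is linear in s: (-702)s + (-702) = 0, so s = -1.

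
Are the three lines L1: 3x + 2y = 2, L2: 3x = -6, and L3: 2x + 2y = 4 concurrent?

Yes

Intersecting L1 and L2: solving the 2×2 system gives (x, y) = (-2, 4).
Substitute into L3: (2)(-2) + (2)(4) = 4.
This equals 4, so (-2, 4) lies on all three lines and they are concurrent.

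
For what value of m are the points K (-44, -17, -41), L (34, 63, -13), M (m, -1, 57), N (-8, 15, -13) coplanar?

Normal to plane KLN: n = (1344, -1176, -384); plane equation n·P = -23400.
Requiring n·M = -23400: (1344)m + (-20712) = -23400.
So m = -2.

-2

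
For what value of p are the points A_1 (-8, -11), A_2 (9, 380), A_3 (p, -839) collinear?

Collinearity: (A_3 − A_1) must be parallel to (A_2 − A_1) = (17, 391).
Cross-multiplying the components: (p − (-8))·(391) = (-828)·(17).
Solving gives p = -44.

-44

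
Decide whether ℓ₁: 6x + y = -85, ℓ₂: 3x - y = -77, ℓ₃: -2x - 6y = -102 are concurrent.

The three lines meet at one point iff the augmented coefficient matrix [aᵢ bᵢ cᵢ] has rank < 3, i.e. its determinant vanishes.
Here the determinant is 0.
It vanishes, so the lines are concurrent at (-18, 23).

Yes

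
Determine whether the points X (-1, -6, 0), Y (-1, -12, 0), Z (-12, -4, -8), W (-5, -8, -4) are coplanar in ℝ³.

No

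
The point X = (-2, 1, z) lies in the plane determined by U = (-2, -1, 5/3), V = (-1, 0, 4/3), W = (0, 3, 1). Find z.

The plane through U, V, W has equation (2/3)x + 2z = 2.
Substituting X: (2)z + (-4/3) = 2, so z = 5/3.

5/3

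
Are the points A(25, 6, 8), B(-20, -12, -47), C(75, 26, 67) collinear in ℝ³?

AB = (-45, -18, -55), AC = (50, 20, 59).
Comparing components 2 and 3: (-18)(59) − (-55)(20) = 38 ≠ 0, so AB and AC are not parallel and the points are not collinear.

No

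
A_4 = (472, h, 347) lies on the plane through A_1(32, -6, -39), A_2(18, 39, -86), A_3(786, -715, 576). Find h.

A normal to the plane is n = A_1A_2 × A_1A_3 = (-5648, -26828, -24004).
A_4 lies in the plane iff n · A_1A_4 = 0.
This gives (-26828)h + (-11911632) = 0, so h = -444.

-444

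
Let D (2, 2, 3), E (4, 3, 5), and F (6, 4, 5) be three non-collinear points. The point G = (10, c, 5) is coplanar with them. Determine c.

Coplanarity requires DE · (DF × DG) = 0.
DE = (2, 1, 2), DF = (4, 2, 2); the triple product is linear in c with coefficient 4 and constant term -24.
Setting it to zero: c = 6.

6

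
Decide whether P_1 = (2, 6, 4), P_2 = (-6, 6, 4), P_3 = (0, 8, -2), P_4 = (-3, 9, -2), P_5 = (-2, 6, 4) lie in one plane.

No

The plane through P_1, P_2, P_3 has normal n = P_1P_2 × P_1P_3 = (0, -48, -16) and equation n·P = -352.
Checking the remaining points: n·P_4 = -400, n·P_5 = -352.
Since n·P_4 = -400 ≠ -352, P_4 is off the plane and the points are not all coplanar.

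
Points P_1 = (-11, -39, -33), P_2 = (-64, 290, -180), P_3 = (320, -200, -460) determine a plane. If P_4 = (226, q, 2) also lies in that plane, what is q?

Coplanarity requires P_1P_2 · (P_1P_3 × P_1P_4) = 0.
P_1P_2 = (-53, 329, -147), P_1P_3 = (331, -161, -427); the triple product is linear in q with coefficient -71288 and constant term -45196592.
Setting it to zero: q = -634.

-634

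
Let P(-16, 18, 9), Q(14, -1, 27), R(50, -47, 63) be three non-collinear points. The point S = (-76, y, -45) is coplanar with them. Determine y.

The plane through P, Q, R has equation 144x − 432y − 696z = -16344.
Substituting S: (-432)y + (20376) = -16344, so y = 85.

85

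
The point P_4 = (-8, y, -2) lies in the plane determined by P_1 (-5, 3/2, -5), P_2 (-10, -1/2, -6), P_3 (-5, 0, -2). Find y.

-3/2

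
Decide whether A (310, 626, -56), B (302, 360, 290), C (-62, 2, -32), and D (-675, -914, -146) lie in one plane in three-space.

With A as base: AB = (-8, -266, 346), AC = (-372, -624, 24), AD = (-985, -1540, -90).
AC × AD = (93120, -57120, -41760).
AB · (AC × AD) = 0.
The scalar triple product vanishes, so the four points are coplanar.

Yes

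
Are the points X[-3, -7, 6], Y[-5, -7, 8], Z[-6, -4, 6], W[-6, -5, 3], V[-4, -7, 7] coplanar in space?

The plane through X, Y, Z has normal n = XY × XZ = (-6, -6, -6) and equation n·P = 24.
Checking the remaining points: n·W = 48, n·V = 24.
Since n·W = 48 ≠ 24, W is off the plane and the points are not all coplanar.

No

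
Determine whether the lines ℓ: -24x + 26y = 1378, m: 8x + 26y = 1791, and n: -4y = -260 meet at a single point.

No

Intersecting ℓ and m: solving the 2×2 system gives (x, y) = (413/32, 6751/104).
Substitute into n: (0)(413/32) + (-4)(6751/104) = -6751/26.
But n requires -260 ≠ -6751/26, so the three lines have no common point.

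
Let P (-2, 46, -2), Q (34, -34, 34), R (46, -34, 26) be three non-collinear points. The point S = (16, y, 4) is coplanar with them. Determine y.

The plane through P, Q, R has equation 640x + 720y + 960z = 29920.
Substituting S: (720)y + (14080) = 29920, so y = 22.

22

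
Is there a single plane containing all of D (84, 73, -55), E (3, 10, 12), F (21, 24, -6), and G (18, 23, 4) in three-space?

No

A normal to the plane through D, E, F is n = DE × DF = (196, -252, 0).
The plane has equation n·P = -1932. For G: n·G = -2268.
-2268 ≠ -1932, so G is off the plane.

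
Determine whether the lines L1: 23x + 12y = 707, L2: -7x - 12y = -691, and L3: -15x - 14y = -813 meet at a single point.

Yes

Lines aᵢx + bᵢy = cᵢ with pairwise distinct directions are concurrent exactly when det[aᵢ bᵢ cᵢ] = 0.
Here the determinant is 0.
It vanishes, so the lines are concurrent at (1, 57).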